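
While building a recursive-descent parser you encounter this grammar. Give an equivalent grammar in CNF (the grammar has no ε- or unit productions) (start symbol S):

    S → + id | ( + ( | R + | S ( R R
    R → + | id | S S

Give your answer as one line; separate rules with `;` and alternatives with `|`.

Introduce a nonterminal for each terminal appearing in a rule of length ≥ 2: X1 → +, X2 → id, X3 → (.
Binarize each right-hand side of length ≥ 3 by chaining fresh nonterminals (Y1, Y2, …): affected rules were S → X3 X1 X3; S → S X3 R R.

S → X1 X2 | X3 Y1 | R X1 | S Y2; R → + | id | S S; X1 → +; X2 → id; X3 → (; Y1 → X1 X3; Y2 → X3 Y3; Y3 → R R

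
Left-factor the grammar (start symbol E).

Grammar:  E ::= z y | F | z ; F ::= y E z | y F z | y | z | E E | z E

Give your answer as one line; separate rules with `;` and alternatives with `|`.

E ::= F | z E'; F ::= E E | y F' | z F''; E' ::= y | eps; F' ::= E z | F z | eps; F'' ::= eps | E

E has alternatives sharing prefix 'z': factor to E → z E' with E' → y | ε.
F has alternatives sharing prefix 'y': factor to F → y F' with F' → E z | F z | ε.
F has alternatives sharing prefix 'z': factor to F → z F'' with F'' → ε | E.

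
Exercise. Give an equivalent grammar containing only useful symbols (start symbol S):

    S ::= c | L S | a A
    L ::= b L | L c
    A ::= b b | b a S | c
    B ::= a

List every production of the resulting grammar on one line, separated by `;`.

S ::= c | a A; A ::= b b | b a S | c

Generating nonterminals: {A, B, S}.
Reachable from S after that: {A, S}.
Removed useless symbols: {B, L} and every production mentioning them.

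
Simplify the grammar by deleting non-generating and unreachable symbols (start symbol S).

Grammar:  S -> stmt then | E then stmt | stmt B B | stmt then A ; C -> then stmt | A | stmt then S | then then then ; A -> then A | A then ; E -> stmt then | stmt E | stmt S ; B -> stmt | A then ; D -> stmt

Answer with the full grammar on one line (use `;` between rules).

S -> stmt then | E then stmt | stmt B B; E -> stmt then | stmt E | stmt S; B -> stmt

Generating nonterminals: {B, C, D, E, S}.
Reachable from S after that: {B, E, S}.
Removed useless symbols: {A, C, D} and every production mentioning them.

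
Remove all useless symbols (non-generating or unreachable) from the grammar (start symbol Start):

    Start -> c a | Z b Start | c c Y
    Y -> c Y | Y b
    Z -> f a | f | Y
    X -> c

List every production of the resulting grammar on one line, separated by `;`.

Start -> c a | Z b Start; Z -> f a | f

Generating nonterminals: {Start, X, Z}.
Reachable from Start after that: {Start, Z}.
Removed useless symbols: {X, Y} and every production mentioning them.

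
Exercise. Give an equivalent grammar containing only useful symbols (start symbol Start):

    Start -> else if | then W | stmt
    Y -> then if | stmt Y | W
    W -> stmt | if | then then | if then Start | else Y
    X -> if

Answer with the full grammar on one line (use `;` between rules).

Generating nonterminals: {Start, W, X, Y}.
Reachable from Start after that: {Start, W, Y}.
Removed useless symbols: {X} and every production mentioning them.

Start -> else if | then W | stmt; Y -> then if | stmt Y | W; W -> stmt | if | then then | if then Start | else Y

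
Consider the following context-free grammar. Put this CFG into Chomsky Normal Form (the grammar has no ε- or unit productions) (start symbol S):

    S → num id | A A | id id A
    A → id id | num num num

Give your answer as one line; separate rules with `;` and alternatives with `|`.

Introduce a nonterminal for each terminal appearing in a rule of length ≥ 2: X1 → num, X2 → id.
Binarize each right-hand side of length ≥ 3 by chaining fresh nonterminals (Y1, Y2, …): affected rules were S → X2 X2 A; A → X1 X1 X1.

S → X1 X2 | A A | X2 Y1; A → X2 X2 | X1 Y2; X1 → num; X2 → id; Y1 → X2 A; Y2 → X1 X1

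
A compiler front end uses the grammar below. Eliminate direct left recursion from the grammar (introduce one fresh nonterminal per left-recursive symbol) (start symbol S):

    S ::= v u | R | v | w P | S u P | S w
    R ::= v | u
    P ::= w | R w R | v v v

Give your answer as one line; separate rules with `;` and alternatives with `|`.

S ::= v u S' | R S' | v S' | w P S'; R ::= v | u; P ::= w | R w R | v v v; S' ::= u P S' | w S' | ε

S is directly left-recursive.
For S: α = {u P, w}, β = {v u, R, v, w P}. Rewrite as S → β S' and S' → α S' | ε.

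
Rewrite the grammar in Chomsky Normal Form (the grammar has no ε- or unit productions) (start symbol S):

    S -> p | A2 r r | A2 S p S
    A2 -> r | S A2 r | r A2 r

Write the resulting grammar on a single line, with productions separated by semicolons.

Introduce a nonterminal for each terminal appearing in a rule of length ≥ 2: X1 → r, X2 → p.
Binarize each right-hand side of length ≥ 3 by chaining fresh nonterminals (Y1, Y2, …): affected rules were S → A2 X1 X1; S → A2 S X2 S; A2 → S A2 X1; A2 → X1 A2 X1.

S -> p | A2 Y1 | A2 Y2; A2 -> r | S Y4 | X1 Y5; X1 -> r; X2 -> p; Y1 -> X1 X1; Y2 -> S Y3; Y3 -> X2 S; Y4 -> A2 X1; Y5 -> A2 X1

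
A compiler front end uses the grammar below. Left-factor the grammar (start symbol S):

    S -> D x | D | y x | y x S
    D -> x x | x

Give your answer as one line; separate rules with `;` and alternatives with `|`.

S has alternatives sharing prefix 'y x': factor to S → y x S' with S' → ε | S.
S has alternatives sharing prefix 'D': factor to S → D S'' with S'' → x | ε.
D has alternatives sharing prefix 'x': factor to D → x D' with D' → x | ε.

S -> y x S' | D S''; D -> x D'; S' -> ε | S; S'' -> x | ε; D' -> x | ε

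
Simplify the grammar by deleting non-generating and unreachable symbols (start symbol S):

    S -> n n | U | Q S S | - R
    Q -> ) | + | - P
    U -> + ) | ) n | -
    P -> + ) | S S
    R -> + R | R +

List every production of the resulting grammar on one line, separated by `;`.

S -> n n | U | Q S S; Q -> ) | + | - P; U -> + ) | ) n | -; P -> + ) | S S

Generating nonterminals: {P, Q, S, U}.
Reachable from S after that: {P, Q, S, U}.
Removed useless symbols: {R} and every production mentioning them.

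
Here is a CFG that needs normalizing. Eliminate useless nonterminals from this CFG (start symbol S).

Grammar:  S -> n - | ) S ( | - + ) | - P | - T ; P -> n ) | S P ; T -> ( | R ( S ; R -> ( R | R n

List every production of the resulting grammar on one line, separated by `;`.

Generating nonterminals: {P, S, T}.
Reachable from S after that: {P, S, T}.
Removed useless symbols: {R} and every production mentioning them.

S -> n - | ) S ( | - + ) | - P | - T; P -> n ) | S P; T -> (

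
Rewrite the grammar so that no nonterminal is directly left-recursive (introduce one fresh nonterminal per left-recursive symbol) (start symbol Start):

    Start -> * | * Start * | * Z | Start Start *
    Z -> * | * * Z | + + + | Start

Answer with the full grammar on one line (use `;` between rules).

Start is directly left-recursive.
For Start: α = {Start *}, β = {*, * Start *, * Z}. Rewrite as Start → β Start1 and Start1 → α Start1 | ε.

Start -> * Start1 | * Start * Start1 | * Z Start1; Z -> * | * * Z | + + + | Start; Start1 -> Start * Start1 | epsilon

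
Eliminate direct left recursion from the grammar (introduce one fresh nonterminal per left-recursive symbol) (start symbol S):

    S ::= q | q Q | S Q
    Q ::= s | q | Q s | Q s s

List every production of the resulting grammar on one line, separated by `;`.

Left recursion appears on S, Q.
For S: α = {Q}, β = {q, q Q}. Rewrite as S → β S' and S' → α S' | ε.
For Q: α = {s, s s}, β = {s, q}. Rewrite as Q → β Q' and Q' → α Q' | ε.

S ::= q S' | q Q S'; Q ::= s Q' | q Q'; S' ::= Q S' | ε; Q' ::= s Q' | s s Q' | ε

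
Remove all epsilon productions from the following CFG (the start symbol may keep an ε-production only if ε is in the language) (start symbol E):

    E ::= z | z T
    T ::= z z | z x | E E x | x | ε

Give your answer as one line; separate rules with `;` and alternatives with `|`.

E ::= z | z T; T ::= z z | z x | E E x | x

The nullable symbols are {T}.
ε ∉ L(G), so no ε-production is kept.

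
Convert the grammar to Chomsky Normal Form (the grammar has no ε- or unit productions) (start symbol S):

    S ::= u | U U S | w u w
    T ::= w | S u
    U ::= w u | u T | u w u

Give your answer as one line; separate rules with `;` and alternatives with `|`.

S ::= u | U Y1 | X1 Y2; T ::= w | S X2; U ::= X1 X2 | X2 T | X2 Y3; X1 ::= w; X2 ::= u; Y1 ::= U S; Y2 ::= X2 X1; Y3 ::= X1 X2

Introduce a nonterminal for each terminal appearing in a rule of length ≥ 2: X1 → w, X2 → u.
Binarize each right-hand side of length ≥ 3 by chaining fresh nonterminals (Y1, Y2, …): affected rules were S → U U S; S → X1 X2 X1; U → X2 X1 X2.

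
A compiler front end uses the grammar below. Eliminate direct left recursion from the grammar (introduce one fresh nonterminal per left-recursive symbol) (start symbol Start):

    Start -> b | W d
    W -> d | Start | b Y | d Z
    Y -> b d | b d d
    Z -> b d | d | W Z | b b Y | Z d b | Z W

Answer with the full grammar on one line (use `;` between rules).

Start -> b | W d; W -> d | Start | b Y | d Z; Y -> b d | b d d; Z -> b d Z1 | d Z1 | W Z Z1 | b b Y Z1; Z1 -> d b Z1 | W Z1 | ε

Directly left-recursive nonterminal: Z.
For Z: α = {d b, W}, β = {b d, d, W Z, b b Y}. Rewrite as Z → β Z1 and Z1 → α Z1 | ε.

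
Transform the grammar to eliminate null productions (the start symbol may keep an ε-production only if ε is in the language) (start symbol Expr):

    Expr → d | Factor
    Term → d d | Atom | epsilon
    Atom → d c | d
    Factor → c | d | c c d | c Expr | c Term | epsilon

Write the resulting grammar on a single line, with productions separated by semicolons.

The nullable symbols are {Expr, Factor, Term}.
ε ∈ L(G) since Expr is nullable, so keep Expr → ε.

Expr → d | Factor | ε; Term → d d | Atom; Atom → d c | d; Factor → c | d | c c d | c Expr | c Term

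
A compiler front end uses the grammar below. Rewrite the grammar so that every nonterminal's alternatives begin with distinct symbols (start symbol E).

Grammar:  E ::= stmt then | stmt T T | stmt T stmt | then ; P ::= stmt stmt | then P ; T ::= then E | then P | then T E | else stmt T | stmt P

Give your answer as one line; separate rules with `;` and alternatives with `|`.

E has alternatives sharing prefix 'stmt': factor to E → stmt E' with E' → then | T T | T stmt.
T has alternatives sharing prefix 'then': factor to T → then T' with T' → E | P | T E.
E' has alternatives sharing prefix 'T': factor to E' → T E'' with E'' → T | stmt.

E ::= then | stmt E'; P ::= stmt stmt | then P; T ::= else stmt T | stmt P | then T'; E' ::= then | T E''; T' ::= E | P | T E; E'' ::= T | stmt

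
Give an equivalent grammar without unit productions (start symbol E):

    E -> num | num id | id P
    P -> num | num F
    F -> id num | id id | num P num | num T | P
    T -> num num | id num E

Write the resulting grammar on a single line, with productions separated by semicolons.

E -> num | num id | id P; P -> num | num F; F -> id num | id id | num P num | num T | num | num F; T -> num num | id num E

Unit pairs: F ⇒* {P}.
For every A with A ⇒* B via unit rules, add B's non-unit alternatives to A; then delete every rule of the form X → Y.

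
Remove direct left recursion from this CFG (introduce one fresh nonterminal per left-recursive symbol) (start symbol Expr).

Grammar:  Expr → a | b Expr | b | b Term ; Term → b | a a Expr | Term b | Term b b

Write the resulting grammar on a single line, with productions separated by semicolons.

Expr → a | b Expr | b | b Term; Term → b Term1 | a a Expr Term1; Term1 → b Term1 | b b Term1 | epsilon

Directly left-recursive nonterminal: Term.
For Term: α = {b, b b}, β = {b, a a Expr}. Rewrite as Term → β Term1 and Term1 → α Term1 | ε.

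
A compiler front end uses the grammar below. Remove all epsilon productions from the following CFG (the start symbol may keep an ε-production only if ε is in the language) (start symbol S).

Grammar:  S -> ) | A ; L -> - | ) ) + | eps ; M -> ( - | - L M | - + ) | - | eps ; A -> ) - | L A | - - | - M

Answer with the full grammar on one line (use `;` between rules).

Nullable nonterminals: {L, M}.
ε ∉ L(G), so no ε-production is kept.
Add the nullable-subset variants: M → - L M gives - L M | - L | - M | -. A → - M gives - M | -.

S -> ) | A; L -> - | ) ) +; M -> ( - | - L M | - L | - M | - | - + ); A -> ) - | L A | - - | - M | -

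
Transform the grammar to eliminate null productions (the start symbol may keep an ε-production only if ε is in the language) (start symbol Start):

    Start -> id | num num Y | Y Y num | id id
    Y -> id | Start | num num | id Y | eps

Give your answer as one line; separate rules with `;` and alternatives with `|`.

Nullable set = {Y}.
ε ∉ L(G), so no ε-production is kept.
For each production, add variants omitting each subset of nullable occurrences: Start → num num Y gives num num Y | num num. Start → Y Y num gives Y Y num | Y num | num.

Start -> id | num num Y | num num | Y Y num | Y num | num | id id; Y -> id | Start | num num | id Y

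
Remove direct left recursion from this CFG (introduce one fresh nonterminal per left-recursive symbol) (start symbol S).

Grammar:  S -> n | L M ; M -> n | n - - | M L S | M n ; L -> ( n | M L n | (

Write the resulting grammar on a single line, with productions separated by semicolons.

M is directly left-recursive.
For M: α = {L S, n}, β = {n, n - -}. Rewrite as M → β M' and M' → α M' | ε.

S -> n | L M; M -> n M' | n - - M'; L -> ( n | M L n | (; M' -> L S M' | n M' | ε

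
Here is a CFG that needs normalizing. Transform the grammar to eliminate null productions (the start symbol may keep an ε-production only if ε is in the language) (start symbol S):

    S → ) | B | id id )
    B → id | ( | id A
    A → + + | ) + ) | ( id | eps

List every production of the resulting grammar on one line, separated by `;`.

Nullable nonterminals: {A}.
ε ∉ L(G), so no ε-production is kept.

S → ) | B | id id ); B → id | ( | id A; A → + + | ) + ) | ( id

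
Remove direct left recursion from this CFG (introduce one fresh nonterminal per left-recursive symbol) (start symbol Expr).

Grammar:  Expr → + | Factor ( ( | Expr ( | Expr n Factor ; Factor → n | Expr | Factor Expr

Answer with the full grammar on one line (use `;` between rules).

Expr, Factor are directly left-recursive.
For Expr: α = {(, n Factor}, β = {+, Factor ( (}. Rewrite as Expr → β Expr1 and Expr1 → α Expr1 | ε.
For Factor: α = {Expr}, β = {n, Expr}. Rewrite as Factor → β Factor1 and Factor1 → α Factor1 | ε.

Expr → + Expr1 | Factor ( ( Expr1; Factor → n Factor1 | Expr Factor1; Expr1 → ( Expr1 | n Factor Expr1 | ε; Factor1 → Expr Factor1 | ε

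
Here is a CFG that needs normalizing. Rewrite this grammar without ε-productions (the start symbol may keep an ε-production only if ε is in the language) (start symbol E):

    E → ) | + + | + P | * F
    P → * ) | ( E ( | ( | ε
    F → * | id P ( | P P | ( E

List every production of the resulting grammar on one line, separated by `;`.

The nullable symbols are {F, P}.
ε ∉ L(G), so no ε-production is kept.
Add the nullable-subset variants: E → + P gives + P | +. E → * F gives * F | *. F → id P ( gives id P ( | id (. F → P P gives P P | P.

E → ) | + + | + P | + | * F | *; P → * ) | ( E ( | (; F → * | id P ( | id ( | P P | P | ( E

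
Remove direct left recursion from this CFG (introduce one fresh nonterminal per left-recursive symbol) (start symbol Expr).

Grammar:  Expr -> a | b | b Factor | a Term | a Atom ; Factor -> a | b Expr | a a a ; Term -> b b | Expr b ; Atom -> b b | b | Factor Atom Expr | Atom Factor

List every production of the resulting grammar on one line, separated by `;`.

Expr -> a | b | b Factor | a Term | a Atom; Factor -> a | b Expr | a a a; Term -> b b | Expr b; Atom -> b b Atom1 | b Atom1 | Factor Atom Expr Atom1; Atom1 -> Factor Atom1 | ε

Atom is directly left-recursive.
For Atom: α = {Factor}, β = {b b, b, Factor Atom Expr}. Rewrite as Atom → β Atom1 and Atom1 → α Atom1 | ε.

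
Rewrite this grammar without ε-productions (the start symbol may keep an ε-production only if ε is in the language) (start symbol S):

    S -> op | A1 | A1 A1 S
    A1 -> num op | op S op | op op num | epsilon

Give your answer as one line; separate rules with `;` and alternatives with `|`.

S -> op | A1 | A1 A1 S | A1 A1 | A1 S | epsilon; A1 -> num op | op S op | op op | op op num

Nullable set = {A1, S}.
ε ∈ L(G) since S is nullable, so keep S → ε.
Expand every rule over subsets of its nullable positions: S → A1 A1 S gives A1 A1 S | A1 A1 | A1 S. A1 → op S op gives op S op | op op.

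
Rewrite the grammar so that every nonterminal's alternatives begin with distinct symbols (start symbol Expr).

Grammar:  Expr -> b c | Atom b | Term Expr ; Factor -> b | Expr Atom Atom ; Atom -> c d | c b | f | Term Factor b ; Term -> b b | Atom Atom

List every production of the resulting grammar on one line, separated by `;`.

Expr -> b c | Atom b | Term Expr; Factor -> b | Expr Atom Atom; Atom -> f | Term Factor b | c Atom1; Term -> b b | Atom Atom; Atom1 -> d | b

Atom has alternatives sharing prefix 'c': factor to Atom → c Atom1 with Atom1 → d | b.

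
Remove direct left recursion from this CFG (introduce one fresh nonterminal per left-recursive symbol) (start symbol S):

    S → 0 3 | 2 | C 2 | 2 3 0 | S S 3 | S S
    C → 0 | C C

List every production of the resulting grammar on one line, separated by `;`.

S, C are directly left-recursive.
For S: α = {S 3, S}, β = {0 3, 2, C 2, 2 3 0}. Rewrite as S → β S' and S' → α S' | ε.
For C: α = {C}, β = {0}. Rewrite as C → β C' and C' → α C' | ε.

S → 0 3 S' | 2 S' | C 2 S' | 2 3 0 S'; C → 0 C'; S' → S 3 S' | S S' | ε; C' → C C' | ε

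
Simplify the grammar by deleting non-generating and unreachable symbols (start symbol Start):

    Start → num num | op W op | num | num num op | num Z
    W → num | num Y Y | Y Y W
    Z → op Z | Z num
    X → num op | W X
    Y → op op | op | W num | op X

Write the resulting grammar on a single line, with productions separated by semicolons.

Start → num num | op W op | num | num num op; W → num | num Y Y | Y Y W; X → num op | W X; Y → op op | op | W num | op X

Generating nonterminals: {Start, W, X, Y}.
Reachable from Start after that: {Start, W, X, Y}.
Removed useless symbols: {Z} and every production mentioning them.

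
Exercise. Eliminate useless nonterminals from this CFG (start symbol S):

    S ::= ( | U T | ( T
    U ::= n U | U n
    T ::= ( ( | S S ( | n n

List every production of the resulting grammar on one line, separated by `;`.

Generating nonterminals: {S, T}.
Reachable from S after that: {S, T}.
Removed useless symbols: {U} and every production mentioning them.

S ::= ( | ( T; T ::= ( ( | S S ( | n n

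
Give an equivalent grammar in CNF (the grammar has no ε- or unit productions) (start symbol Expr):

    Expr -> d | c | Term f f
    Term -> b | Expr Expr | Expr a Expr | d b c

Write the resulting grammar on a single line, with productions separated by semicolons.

Expr -> d | c | Term Y1; Term -> b | Expr Expr | Expr Y2 | X3 Y3; X1 -> f; X2 -> a; X3 -> d; X4 -> b; X5 -> c; Y1 -> X1 X1; Y2 -> X2 Expr; Y3 -> X4 X5

Introduce a nonterminal for each terminal appearing in a rule of length ≥ 2: X1 → f, X2 → a, X3 → d, X4 → b, X5 → c.
Binarize each right-hand side of length ≥ 3 by chaining fresh nonterminals (Y1, Y2, …): affected rules were Expr → Term X1 X1; Term → Expr X2 Expr; Term → X3 X4 X5.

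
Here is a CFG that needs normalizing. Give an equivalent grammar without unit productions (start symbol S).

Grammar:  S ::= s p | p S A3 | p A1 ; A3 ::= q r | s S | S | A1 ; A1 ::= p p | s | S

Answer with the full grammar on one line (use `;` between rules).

S ::= s p | p S A3 | p A1; A3 ::= p p | s | s p | p S A3 | p A1 | q r | s S; A1 ::= p p | s | s p | p S A3 | p A1

Unit pairs: A1 ⇒* {S}; A3 ⇒* {A1, S}.
For each unit pair (A, B), copy every non-unit production of B to A, then drop all unit productions.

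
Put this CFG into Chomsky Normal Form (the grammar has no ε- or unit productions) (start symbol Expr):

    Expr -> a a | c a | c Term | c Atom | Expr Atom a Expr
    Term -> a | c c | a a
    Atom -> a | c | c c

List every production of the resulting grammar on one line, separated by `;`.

Introduce a nonterminal for each terminal appearing in a rule of length ≥ 2: X1 → a, X2 → c.
Binarize each right-hand side of length ≥ 3 by chaining fresh nonterminals (Y1, Y2, …): affected rules were Expr → Expr Atom X1 Expr.

Expr -> X1 X1 | X2 X1 | X2 Term | X2 Atom | Expr Y1; Term -> a | X2 X2 | X1 X1; Atom -> a | c | X2 X2; X1 -> a; X2 -> c; Y1 -> Atom Y2; Y2 -> X1 Expr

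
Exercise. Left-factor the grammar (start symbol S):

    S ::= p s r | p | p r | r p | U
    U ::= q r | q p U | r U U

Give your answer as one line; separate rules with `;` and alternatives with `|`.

S ::= r p | U | p S'; U ::= r U U | q U'; S' ::= s r | ε | r; U' ::= r | p U

S has alternatives sharing prefix 'p': factor to S → p S' with S' → s r | ε | r.
U has alternatives sharing prefix 'q': factor to U → q U' with U' → r | p U.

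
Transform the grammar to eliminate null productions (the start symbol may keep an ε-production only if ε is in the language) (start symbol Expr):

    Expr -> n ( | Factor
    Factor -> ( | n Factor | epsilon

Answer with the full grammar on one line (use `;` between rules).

Expr -> n ( | Factor | epsilon; Factor -> ( | n Factor | n

The nullable symbols are {Expr, Factor}.
ε ∈ L(G) since Expr is nullable, so keep Expr → ε.
Expand every rule over subsets of its nullable positions: Factor → n Factor gives n Factor | n.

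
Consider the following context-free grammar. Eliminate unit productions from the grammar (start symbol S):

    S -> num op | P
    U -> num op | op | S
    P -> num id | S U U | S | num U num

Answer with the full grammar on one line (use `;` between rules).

Unit pairs: P ⇒* {S}; S ⇒* {P}; U ⇒* {P, S}.
For every A with A ⇒* B via unit rules, add B's non-unit alternatives to A; then delete every rule of the form X → Y.

S -> num op | num id | S U U | num U num; U -> num op | op | num id | S U U | num U num; P -> num op | num id | S U U | num U num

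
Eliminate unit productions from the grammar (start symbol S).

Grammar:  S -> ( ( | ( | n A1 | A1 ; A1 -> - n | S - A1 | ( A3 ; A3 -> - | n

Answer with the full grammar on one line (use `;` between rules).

Unit pairs: S ⇒* {A1}.
For each unit pair (A, B), copy every non-unit production of B to A, then drop all unit productions.

S -> - n | S - A1 | ( A3 | ( ( | ( | n A1; A1 -> - n | S - A1 | ( A3; A3 -> - | n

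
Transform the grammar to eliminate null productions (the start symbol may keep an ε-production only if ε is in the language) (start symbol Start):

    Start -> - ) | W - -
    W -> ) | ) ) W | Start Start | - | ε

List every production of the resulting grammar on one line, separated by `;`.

Nullable set = {W}.
ε ∉ L(G), so no ε-production is kept.
For each production, add variants omitting each subset of nullable occurrences: Start → W - - gives W - - | - -. W → ) ) W gives ) ) W | ) ).

Start -> - ) | W - - | - -; W -> ) | ) ) W | ) ) | Start Start | -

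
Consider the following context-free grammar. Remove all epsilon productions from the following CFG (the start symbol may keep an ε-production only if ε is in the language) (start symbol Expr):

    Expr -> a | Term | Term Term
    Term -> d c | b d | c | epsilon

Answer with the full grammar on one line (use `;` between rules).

Expr -> a | Term | Term Term | ε; Term -> d c | b d | c

The nullable symbols are {Expr, Term}.
ε ∈ L(G) since Expr is nullable, so keep Expr → ε.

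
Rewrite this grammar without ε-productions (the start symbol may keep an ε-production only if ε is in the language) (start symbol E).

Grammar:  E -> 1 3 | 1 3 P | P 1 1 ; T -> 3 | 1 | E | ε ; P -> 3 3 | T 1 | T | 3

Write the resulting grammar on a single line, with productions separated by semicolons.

E -> 1 3 | 1 3 P | P 1 1 | 1 1; T -> 3 | 1 | E; P -> 3 3 | T 1 | 1 | T | 3

The nullable symbols are {P, T}.
ε ∉ L(G), so no ε-production is kept.
Expand every rule over subsets of its nullable positions: E → P 1 1 gives P 1 1 | 1 1. P → T 1 gives T 1 | 1.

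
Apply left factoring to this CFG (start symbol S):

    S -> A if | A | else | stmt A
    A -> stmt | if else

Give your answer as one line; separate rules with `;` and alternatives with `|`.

S has alternatives sharing prefix 'A': factor to S → A S' with S' → if | ε.

S -> else | stmt A | A S'; A -> stmt | if else; S' -> if | eps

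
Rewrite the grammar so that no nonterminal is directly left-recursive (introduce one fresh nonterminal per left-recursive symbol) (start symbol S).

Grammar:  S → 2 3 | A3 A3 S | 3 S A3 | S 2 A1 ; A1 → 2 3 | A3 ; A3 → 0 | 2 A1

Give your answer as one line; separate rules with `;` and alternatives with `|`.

S → 2 3 S' | A3 A3 S S' | 3 S A3 S'; A1 → 2 3 | A3; A3 → 0 | 2 A1; S' → 2 A1 S' | ε

Directly left-recursive nonterminal: S.
For S: α = {2 A1}, β = {2 3, A3 A3 S, 3 S A3}. Rewrite as S → β S' and S' → α S' | ε.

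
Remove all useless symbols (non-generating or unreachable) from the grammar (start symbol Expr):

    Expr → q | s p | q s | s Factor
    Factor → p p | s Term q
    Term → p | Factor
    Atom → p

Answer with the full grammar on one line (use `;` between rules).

Generating nonterminals: {Atom, Expr, Factor, Term}.
Reachable from Expr after that: {Expr, Factor, Term}.
Removed useless symbols: {Atom} and every production mentioning them.

Expr → q | s p | q s | s Factor; Factor → p p | s Term q; Term → p | Factor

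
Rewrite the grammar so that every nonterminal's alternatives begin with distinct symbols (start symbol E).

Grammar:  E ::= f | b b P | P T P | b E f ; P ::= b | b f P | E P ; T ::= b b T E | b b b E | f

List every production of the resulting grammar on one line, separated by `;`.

E has alternatives sharing prefix 'b': factor to E → b E' with E' → b P | E f.
P has alternatives sharing prefix 'b': factor to P → b P' with P' → ε | f P.
T has alternatives sharing prefix 'b b': factor to T → b b T' with T' → T E | b E.

E ::= f | P T P | b E'; P ::= E P | b P'; T ::= f | b b T'; E' ::= b P | E f; P' ::= ε | f P; T' ::= T E | b E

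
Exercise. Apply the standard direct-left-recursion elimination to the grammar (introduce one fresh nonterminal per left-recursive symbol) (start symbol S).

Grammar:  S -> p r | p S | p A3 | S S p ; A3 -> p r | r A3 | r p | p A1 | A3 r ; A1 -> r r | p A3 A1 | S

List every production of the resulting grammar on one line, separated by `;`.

Directly left-recursive nonterminals: S, A3.
For S: α = {S p}, β = {p r, p S, p A3}. Rewrite as S → β S' and S' → α S' | ε.
For A3: α = {r}, β = {p r, r A3, r p, p A1}. Rewrite as A3 → β A3' and A3' → α A3' | ε.

S -> p r S' | p S S' | p A3 S'; A3 -> p r A3' | r A3 A3' | r p A3' | p A1 A3'; A1 -> r r | p A3 A1 | S; S' -> S p S' | ε; A3' -> r A3' | ε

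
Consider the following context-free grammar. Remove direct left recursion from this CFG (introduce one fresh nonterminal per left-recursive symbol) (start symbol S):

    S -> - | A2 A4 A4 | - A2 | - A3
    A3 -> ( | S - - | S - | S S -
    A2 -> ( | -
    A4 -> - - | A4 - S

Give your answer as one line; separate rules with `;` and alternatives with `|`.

Left recursion appears on A4.
For A4: α = {- S}, β = {- -}. Rewrite as A4 → β A4' and A4' → α A4' | ε.

S -> - | A2 A4 A4 | - A2 | - A3; A3 -> ( | S - - | S - | S S -; A2 -> ( | -; A4 -> - - A4'; A4' -> - S A4' | ε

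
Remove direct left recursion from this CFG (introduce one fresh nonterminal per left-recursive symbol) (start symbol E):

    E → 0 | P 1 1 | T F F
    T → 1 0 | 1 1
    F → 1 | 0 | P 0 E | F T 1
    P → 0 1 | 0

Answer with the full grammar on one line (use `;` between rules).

E → 0 | P 1 1 | T F F; T → 1 0 | 1 1; F → 1 F' | 0 F' | P 0 E F'; P → 0 1 | 0; F' → T 1 F' | ε

Left recursion appears on F.
For F: α = {T 1}, β = {1, 0, P 0 E}. Rewrite as F → β F' and F' → α F' | ε.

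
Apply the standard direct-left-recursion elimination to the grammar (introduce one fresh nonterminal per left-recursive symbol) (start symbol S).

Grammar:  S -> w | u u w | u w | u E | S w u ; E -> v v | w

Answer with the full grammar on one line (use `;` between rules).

Directly left-recursive nonterminal: S.
For S: α = {w u}, β = {w, u u w, u w, u E}. Rewrite as S → β S' and S' → α S' | ε.

S -> w S' | u u w S' | u w S' | u E S'; E -> v v | w; S' -> w u S' | ε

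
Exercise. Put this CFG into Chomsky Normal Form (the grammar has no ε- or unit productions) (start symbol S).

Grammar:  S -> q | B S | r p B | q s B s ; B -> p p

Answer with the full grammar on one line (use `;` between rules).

Introduce a nonterminal for each terminal appearing in a rule of length ≥ 2: X1 → r, X2 → p, X3 → q, X4 → s.
Binarize each right-hand side of length ≥ 3 by chaining fresh nonterminals (Y1, Y2, …): affected rules were S → X1 X2 B; S → X3 X4 B X4.

S -> q | B S | X1 Y1 | X3 Y2; B -> X2 X2; X1 -> r; X2 -> p; X3 -> q; X4 -> s; Y1 -> X2 B; Y2 -> X4 Y3; Y3 -> B X4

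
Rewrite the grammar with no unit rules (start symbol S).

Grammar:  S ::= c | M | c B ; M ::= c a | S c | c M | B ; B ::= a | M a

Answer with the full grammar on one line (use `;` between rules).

S ::= a | M a | c | c B | c a | S c | c M; M ::= a | M a | c a | S c | c M; B ::= a | M a

Unit pairs: M ⇒* {B}; S ⇒* {B, M}.
Replace each nonterminal's rules with the union of the non-unit rules of every nonterminal it unit-derives.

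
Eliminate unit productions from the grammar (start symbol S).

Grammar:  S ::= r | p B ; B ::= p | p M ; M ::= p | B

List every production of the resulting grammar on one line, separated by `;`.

Unit pairs: M ⇒* {B}.
Replace each nonterminal's rules with the union of the non-unit rules of every nonterminal it unit-derives.

S ::= r | p B; B ::= p | p M; M ::= p | p M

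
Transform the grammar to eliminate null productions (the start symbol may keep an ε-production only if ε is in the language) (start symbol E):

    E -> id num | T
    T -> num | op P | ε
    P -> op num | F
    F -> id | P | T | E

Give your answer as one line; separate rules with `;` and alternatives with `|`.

E -> id num | T | ε; T -> num | op P | op; P -> op num | F; F -> id | P | T | E

The nullable symbols are {E, F, P, T}.
ε ∈ L(G) since E is nullable, so keep E → ε.
Add the nullable-subset variants: T → op P gives op P | op.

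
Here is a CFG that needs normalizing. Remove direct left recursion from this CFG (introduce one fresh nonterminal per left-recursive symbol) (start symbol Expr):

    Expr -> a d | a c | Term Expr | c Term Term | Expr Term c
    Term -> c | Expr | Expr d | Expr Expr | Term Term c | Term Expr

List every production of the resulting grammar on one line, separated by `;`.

Expr -> a d Expr1 | a c Expr1 | Term Expr Expr1 | c Term Term Expr1; Term -> c Term1 | Expr Term1 | Expr d Term1 | Expr Expr Term1; Expr1 -> Term c Expr1 | eps; Term1 -> Term c Term1 | Expr Term1 | eps

Expr, Term are directly left-recursive.
For Expr: α = {Term c}, β = {a d, a c, Term Expr, c Term Term}. Rewrite as Expr → β Expr1 and Expr1 → α Expr1 | ε.
For Term: α = {Term c, Expr}, β = {c, Expr, Expr d, Expr Expr}. Rewrite as Term → β Term1 and Term1 → α Term1 | ε.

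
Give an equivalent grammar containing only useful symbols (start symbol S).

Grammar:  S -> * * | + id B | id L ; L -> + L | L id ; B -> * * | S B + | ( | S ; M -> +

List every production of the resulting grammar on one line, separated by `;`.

S -> * * | + id B; B -> * * | S B + | ( | S

Generating nonterminals: {B, M, S}.
Reachable from S after that: {B, S}.
Removed useless symbols: {L, M} and every production mentioning them.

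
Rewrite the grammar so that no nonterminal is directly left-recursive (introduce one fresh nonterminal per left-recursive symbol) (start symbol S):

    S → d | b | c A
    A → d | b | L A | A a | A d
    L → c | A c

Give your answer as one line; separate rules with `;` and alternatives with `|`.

Left recursion appears on A.
For A: α = {a, d}, β = {d, b, L A}. Rewrite as A → β A' and A' → α A' | ε.

S → d | b | c A; A → d A' | b A' | L A A'; L → c | A c; A' → a A' | d A' | ε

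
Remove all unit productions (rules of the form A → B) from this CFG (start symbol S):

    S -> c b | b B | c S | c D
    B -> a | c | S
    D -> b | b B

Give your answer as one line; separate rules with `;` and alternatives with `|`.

Unit pairs: B ⇒* {S}.
Replace each nonterminal's rules with the union of the non-unit rules of every nonterminal it unit-derives.

S -> c b | b B | c S | c D; B -> a | c | c b | b B | c S | c D; D -> b | b B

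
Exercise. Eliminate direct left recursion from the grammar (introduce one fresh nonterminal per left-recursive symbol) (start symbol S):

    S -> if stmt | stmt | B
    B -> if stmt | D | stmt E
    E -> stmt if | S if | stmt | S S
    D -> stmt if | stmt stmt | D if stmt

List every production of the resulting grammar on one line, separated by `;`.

Directly left-recursive nonterminal: D.
For D: α = {if stmt}, β = {stmt if, stmt stmt}. Rewrite as D → β D' and D' → α D' | ε.

S -> if stmt | stmt | B; B -> if stmt | D | stmt E; E -> stmt if | S if | stmt | S S; D -> stmt if D' | stmt stmt D'; D' -> if stmt D' | epsilon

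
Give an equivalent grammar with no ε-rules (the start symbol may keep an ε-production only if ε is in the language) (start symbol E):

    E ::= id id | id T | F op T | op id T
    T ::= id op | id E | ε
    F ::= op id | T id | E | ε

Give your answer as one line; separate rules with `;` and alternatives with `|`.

E ::= id id | id T | id | F op T | F op | op T | op | op id T | op id; T ::= id op | id E; F ::= op id | T id | id | E

The nullable symbols are {F, T}.
ε ∉ L(G), so no ε-production is kept.
For each production, add variants omitting each subset of nullable occurrences: E → id T gives id T | id. E → F op T gives F op T | F op | op T | op. E → op id T gives op id T | op id. F → T id gives T id | id.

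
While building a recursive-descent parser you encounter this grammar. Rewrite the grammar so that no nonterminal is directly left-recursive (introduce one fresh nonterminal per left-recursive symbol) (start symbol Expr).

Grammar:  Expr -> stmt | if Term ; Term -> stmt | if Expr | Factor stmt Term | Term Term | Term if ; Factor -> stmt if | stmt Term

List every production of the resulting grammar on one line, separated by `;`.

Expr -> stmt | if Term; Term -> stmt Term1 | if Expr Term1 | Factor stmt Term Term1; Factor -> stmt if | stmt Term; Term1 -> Term Term1 | if Term1 | ε

Left recursion appears on Term.
For Term: α = {Term, if}, β = {stmt, if Expr, Factor stmt Term}. Rewrite as Term → β Term1 and Term1 → α Term1 | ε.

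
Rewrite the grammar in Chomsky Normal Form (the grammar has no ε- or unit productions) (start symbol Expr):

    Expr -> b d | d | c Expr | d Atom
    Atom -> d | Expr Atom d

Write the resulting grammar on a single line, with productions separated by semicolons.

Expr -> X1 X2 | d | X3 Expr | X2 Atom; Atom -> d | Expr Y1; X1 -> b; X2 -> d; X3 -> c; Y1 -> Atom X2

Introduce a nonterminal for each terminal appearing in a rule of length ≥ 2: X1 → b, X2 → d, X3 → c.
Binarize each right-hand side of length ≥ 3 by chaining fresh nonterminals (Y1, Y2, …): affected rules were Atom → Expr Atom X2.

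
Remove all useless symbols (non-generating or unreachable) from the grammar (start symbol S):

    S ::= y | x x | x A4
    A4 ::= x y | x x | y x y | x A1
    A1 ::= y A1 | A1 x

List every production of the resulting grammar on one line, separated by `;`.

S ::= y | x x | x A4; A4 ::= x y | x x | y x y

Generating nonterminals: {A4, S}.
Reachable from S after that: {A4, S}.
Removed useless symbols: {A1} and every production mentioning them.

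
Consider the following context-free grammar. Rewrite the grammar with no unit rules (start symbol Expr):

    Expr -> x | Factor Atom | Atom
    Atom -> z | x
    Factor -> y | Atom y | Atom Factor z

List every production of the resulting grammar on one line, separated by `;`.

Expr -> z | x | Factor Atom; Atom -> z | x; Factor -> y | Atom y | Atom Factor z

Unit pairs: Expr ⇒* {Atom}.
For each unit pair (A, B), copy every non-unit production of B to A, then drop all unit productions.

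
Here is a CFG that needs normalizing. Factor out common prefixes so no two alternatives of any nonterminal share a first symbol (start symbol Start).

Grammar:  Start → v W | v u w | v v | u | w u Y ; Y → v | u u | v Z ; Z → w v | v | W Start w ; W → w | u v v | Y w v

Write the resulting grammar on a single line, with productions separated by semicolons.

Start → u | w u Y | v Start1; Y → u u | v Y1; Z → w v | v | W Start w; W → w | u v v | Y w v; Start1 → W | u w | v; Y1 → ε | Z

Start has alternatives sharing prefix 'v': factor to Start → v Start1 with Start1 → W | u w | v.
Y has alternatives sharing prefix 'v': factor to Y → v Y1 with Y1 → ε | Z.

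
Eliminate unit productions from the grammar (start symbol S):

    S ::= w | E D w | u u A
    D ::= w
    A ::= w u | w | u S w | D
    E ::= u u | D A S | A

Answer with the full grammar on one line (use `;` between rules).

S ::= w | E D w | u u A; D ::= w; A ::= w | w u | u S w; E ::= u u | D A S | w | w u | u S w

Unit pairs: A ⇒* {D}; E ⇒* {A, D}.
For each unit pair (A, B), copy every non-unit production of B to A, then drop all unit productions.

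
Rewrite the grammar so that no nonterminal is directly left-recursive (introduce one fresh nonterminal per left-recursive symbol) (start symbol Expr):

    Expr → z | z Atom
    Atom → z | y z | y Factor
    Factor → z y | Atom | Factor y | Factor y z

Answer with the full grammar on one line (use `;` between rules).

Left recursion appears on Factor.
For Factor: α = {y, y z}, β = {z y, Atom}. Rewrite as Factor → β Factor1 and Factor1 → α Factor1 | ε.

Expr → z | z Atom; Atom → z | y z | y Factor; Factor → z y Factor1 | Atom Factor1; Factor1 → y Factor1 | y z Factor1 | epsilon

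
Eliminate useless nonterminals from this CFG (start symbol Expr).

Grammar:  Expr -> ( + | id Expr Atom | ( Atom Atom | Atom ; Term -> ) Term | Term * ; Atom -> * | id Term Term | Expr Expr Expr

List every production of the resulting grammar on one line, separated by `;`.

Expr -> ( + | id Expr Atom | ( Atom Atom | Atom; Atom -> * | Expr Expr Expr

Generating nonterminals: {Atom, Expr}.
Reachable from Expr after that: {Atom, Expr}.
Removed useless symbols: {Term} and every production mentioning them.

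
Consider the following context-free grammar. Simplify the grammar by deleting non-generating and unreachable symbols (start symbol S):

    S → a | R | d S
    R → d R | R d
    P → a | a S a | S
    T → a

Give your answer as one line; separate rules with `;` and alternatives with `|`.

S → a | d S

Generating nonterminals: {P, S, T}.
Reachable from S after that: {S}.
Removed useless symbols: {P, R, T} and every production mentioning them.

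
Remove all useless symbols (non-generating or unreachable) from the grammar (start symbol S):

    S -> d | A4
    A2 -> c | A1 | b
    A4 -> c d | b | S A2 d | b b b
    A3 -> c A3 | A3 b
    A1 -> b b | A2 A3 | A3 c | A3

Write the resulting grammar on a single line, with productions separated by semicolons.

Generating nonterminals: {A1, A2, A4, S}.
Reachable from S after that: {A1, A2, A4, S}.
Removed useless symbols: {A3} and every production mentioning them.

S -> d | A4; A2 -> c | A1 | b; A4 -> c d | b | S A2 d | b b b; A1 -> b b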